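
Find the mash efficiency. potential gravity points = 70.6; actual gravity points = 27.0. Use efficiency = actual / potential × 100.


efficiency = 27.0 / 70.6 × 100

38.2436 %


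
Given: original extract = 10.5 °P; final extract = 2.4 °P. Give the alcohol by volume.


SG = 259/(259 − P);  ABV = (OG − FG)·131.25
OG = 259/(259 − 10.5) = 1.0423
FG = 259/(259 − 2.4) = 1.0094
ABV = (1.0423 − 1.0094)·131.25

4.3182 % ABV


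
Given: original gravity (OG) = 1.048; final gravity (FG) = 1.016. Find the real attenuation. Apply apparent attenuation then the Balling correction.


AA = (OG−FG)/(OG−1)·100;  RA = AA·0.8192
AA = (1.048 − 1.016)/(1.048 − 1)·100 = 66.6667
RA = 66.6667·0.8192

54.6133 %


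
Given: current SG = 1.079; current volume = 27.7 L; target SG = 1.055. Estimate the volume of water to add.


V_water = V·((SG_curr − 1)/(SG_target − 1) − 1)
V_water = 27.7·((1.079 − 1)/(1.055 − 1) − 1)

12.0873 L


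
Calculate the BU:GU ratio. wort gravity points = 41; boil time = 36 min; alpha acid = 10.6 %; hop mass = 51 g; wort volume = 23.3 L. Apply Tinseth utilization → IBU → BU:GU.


U = 1.65·0.000125^(GP/1000)·(1−e^(−0.04t))/4.15;  IBU = (α/100)·m·U·1000/V;  BU:GU = IBU/GP
U = 1.65·0.000125^(41/1000)·(1−e^(−0.04·36))/4.15 = 0.2099
IBU = (10.6/100)·51·0.2099·1000/23.3 = 48.6962
BU:GU = 48.6962/41

1.1877


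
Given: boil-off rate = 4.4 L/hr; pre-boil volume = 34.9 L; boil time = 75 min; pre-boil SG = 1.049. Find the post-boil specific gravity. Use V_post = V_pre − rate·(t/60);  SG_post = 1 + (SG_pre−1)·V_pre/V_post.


V_post = 34.9 − 4.4·(75/60) = 29.4000
SG_post = 1 + (1.049 − 1)·34.9/29.4000

1.0582


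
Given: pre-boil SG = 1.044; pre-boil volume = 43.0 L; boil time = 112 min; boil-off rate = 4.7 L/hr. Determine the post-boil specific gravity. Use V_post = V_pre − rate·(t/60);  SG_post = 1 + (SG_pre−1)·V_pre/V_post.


V_post = 43.0 − 4.7·(112/60) = 34.2267
SG_post = 1 + (1.044 − 1)·43.0/34.2267

1.0553


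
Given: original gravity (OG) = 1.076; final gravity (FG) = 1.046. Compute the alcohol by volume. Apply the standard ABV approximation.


ABV = (OG − FG) · 131.25
ABV = (1.076 − 1.046) · 131.25

3.9375 % ABV


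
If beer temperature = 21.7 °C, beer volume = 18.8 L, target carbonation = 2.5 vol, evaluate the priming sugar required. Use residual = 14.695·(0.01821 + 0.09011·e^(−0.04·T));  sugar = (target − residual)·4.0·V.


residual = 14.695·(0.01821 + 0.09011·e^(−0.04·21.7)) = 0.8235
sugar = (2.5 − 0.8235)·4.0·18.8

126.0752 g


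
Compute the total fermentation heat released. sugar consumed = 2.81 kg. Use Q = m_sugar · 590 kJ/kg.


Q = 2.81 · 590

1657.9000 kJ


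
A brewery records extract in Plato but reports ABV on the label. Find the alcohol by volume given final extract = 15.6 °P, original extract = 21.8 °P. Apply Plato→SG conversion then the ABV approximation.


SG = 259/(259 − P);  ABV = (OG − FG)·131.25
OG = 259/(259 − 21.8) = 1.0919
FG = 259/(259 − 15.6) = 1.0641
ABV = (1.0919 − 1.0641)·131.25

3.6505 % ABV


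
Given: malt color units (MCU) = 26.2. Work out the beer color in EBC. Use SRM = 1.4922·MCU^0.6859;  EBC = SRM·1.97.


SRM = 1.4922·26.2^0.6859 = 14.0165
EBC = 14.0165·1.97

27.6125 EBC


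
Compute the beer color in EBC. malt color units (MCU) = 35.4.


SRM = 1.4922·MCU^0.6859;  EBC = SRM·1.97
SRM = 1.4922·35.4^0.6859 = 17.2301
EBC = 17.2301·1.97

33.9433 EBC


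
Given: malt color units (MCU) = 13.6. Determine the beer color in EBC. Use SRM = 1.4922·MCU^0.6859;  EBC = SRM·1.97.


SRM = 1.4922·13.6^0.6859 = 8.9397
EBC = 8.9397·1.97

17.6111 EBC


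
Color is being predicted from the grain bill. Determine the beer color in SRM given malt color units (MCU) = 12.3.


SRM = 1.4922 · MCU^0.6859
SRM = 1.4922 · 12.3^0.6859

8.3444 SRM


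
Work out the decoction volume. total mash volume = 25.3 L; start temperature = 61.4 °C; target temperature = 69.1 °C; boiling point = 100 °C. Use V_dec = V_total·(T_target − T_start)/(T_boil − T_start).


V_dec = 25.3·(69.1 − 61.4)/(100 − 61.4)

5.0469 L


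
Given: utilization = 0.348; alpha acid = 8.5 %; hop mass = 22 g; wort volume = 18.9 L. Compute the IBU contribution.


IBU = (α/100)·mass·U·1000 / V
IBU = (8.5/100)·22·0.348·1000 / 18.9

34.4317 IBU


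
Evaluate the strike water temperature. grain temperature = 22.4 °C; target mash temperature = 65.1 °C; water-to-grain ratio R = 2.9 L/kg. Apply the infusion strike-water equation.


T_strike = (0.41/R)·(T_mash − T_grain) + T_mash
T_strike = (0.41/2.9)·(65.1 − 22.4) + 65.1

71.1369 °C


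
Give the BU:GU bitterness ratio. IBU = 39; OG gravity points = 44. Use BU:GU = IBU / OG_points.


BU:GU = 39 / 44

0.8864


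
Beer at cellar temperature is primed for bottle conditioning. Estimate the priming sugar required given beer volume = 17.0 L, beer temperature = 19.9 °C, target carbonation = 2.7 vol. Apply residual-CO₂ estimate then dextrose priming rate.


residual = 14.695·(0.01821 + 0.09011·e^(−0.04·T));  sugar = (target − residual)·4.0·V
residual = 14.695·(0.01821 + 0.09011·e^(−0.04·19.9)) = 0.8650
sugar = (2.7 − 0.8650)·4.0·17.0

124.7822 g


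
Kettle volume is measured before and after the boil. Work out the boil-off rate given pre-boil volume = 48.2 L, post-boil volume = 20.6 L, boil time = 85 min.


rate = (V_pre − V_post) / (t_min/60)
rate = (48.2 − 20.6) / (85/60)

19.4824 L/hr


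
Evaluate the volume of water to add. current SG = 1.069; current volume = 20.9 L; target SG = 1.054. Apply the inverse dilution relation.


V_water = V·((SG_curr − 1)/(SG_target − 1) − 1)
V_water = 20.9·((1.069 − 1)/(1.054 − 1) − 1)

5.8056 L


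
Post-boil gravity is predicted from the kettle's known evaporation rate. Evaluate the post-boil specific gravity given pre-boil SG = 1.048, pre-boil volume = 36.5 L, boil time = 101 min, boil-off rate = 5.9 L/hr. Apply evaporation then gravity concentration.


V_post = V_pre − rate·(t/60);  SG_post = 1 + (SG_pre−1)·V_pre/V_post
V_post = 36.5 − 5.9·(101/60) = 26.5683
SG_post = 1 + (1.048 − 1)·36.5/26.5683

1.0659


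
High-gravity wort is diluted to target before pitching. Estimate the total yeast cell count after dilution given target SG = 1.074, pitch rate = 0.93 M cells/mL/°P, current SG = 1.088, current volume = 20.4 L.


V_w = V·((SG_c−1)/(SG_t−1)−1);  °P = 259 − 259/SG_t;  cells = rate·(V+V_w)·°P
V_w = 20.4·((1.088−1)/(1.074−1)−1) = 3.8595
V_final = 20.4 + 3.8595 = 24.2595
°P = 259 − 259/1.074 = 17.8454
cells = 0.93·24.2595·17.8454

402.6162 billion cells


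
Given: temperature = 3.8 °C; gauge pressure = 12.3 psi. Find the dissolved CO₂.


vols = (P + 14.695)·(0.01821 + 0.09011·e^(−0.04·T))
vols = (12.3 + 14.695)·(0.01821 + 0.09011·e^(−0.04·3.8))

2.5811 volumes


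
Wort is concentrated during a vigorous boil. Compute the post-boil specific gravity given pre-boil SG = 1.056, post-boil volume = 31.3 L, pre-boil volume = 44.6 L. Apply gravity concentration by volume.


SG_post = 1 + (SG_pre − 1)·V_pre/V_post
pts_pre = (1.056 − 1)·1000 = 56.0000
pts_post = 56.0000·44.6/31.3 = 79.7955
SG_post = 1 + 79.7955/1000

1.0798


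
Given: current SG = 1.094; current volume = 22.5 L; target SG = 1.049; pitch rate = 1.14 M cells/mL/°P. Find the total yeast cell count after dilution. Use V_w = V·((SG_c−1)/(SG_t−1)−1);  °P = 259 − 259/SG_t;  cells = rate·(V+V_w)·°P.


V_w = 22.5·((1.094−1)/(1.049−1)−1) = 20.6633
V_final = 22.5 + 20.6633 = 43.1633
°P = 259 − 259/1.049 = 12.0982
cells = 1.14·43.1633·12.0982

595.3050 billion cells


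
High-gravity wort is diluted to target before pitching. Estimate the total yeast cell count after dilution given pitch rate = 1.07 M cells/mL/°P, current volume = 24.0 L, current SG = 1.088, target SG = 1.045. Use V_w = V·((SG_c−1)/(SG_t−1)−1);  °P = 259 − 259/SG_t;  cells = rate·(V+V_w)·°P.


V_w = 24.0·((1.088−1)/(1.045−1)−1) = 22.9333
V_final = 24.0 + 22.9333 = 46.9333
°P = 259 − 259/1.045 = 11.1531
cells = 1.07·46.9333·11.1531

560.0943 billion cells


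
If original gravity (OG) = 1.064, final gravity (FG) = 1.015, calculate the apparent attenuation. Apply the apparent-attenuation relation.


AA = (OG − FG)/(OG − 1) · 100
AA = (1.064 − 1.015)/(1.064 − 1) · 100

76.5625 %


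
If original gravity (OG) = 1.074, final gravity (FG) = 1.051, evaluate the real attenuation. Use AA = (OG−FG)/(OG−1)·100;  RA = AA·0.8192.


AA = (1.074 − 1.051)/(1.074 − 1)·100 = 31.0811
RA = 31.0811·0.8192

25.4616 %


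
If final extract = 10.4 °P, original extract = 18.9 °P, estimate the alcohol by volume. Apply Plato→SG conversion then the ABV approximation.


SG = 259/(259 − P);  ABV = (OG − FG)·131.25
OG = 259/(259 − 18.9) = 1.0787
FG = 259/(259 − 10.4) = 1.0418
ABV = (1.0787 − 1.0418)·131.25

4.8409 % ABV


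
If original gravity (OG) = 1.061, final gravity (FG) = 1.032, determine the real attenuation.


AA = (OG−FG)/(OG−1)·100;  RA = AA·0.8192
AA = (1.061 − 1.032)/(1.061 − 1)·100 = 47.5410
RA = 47.5410·0.8192

38.9456 %


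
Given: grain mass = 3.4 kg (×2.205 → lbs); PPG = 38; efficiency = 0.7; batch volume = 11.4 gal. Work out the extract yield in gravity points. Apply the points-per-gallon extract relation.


points = lbs × PPG × eff / vol
lbs = 3.4 × 2.205 = 7.4970
points = 7.4970 × 38 × 0.7 / 11.4

17.4930 points


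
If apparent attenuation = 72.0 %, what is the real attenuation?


RA = AA · 0.8192
RA = 72.0 · 0.8192

58.9824 %


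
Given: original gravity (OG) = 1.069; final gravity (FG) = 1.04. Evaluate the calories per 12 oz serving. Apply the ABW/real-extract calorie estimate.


ABW = (OG−FG)·131.25·0.79/FG;  °P = 259 − 259/SG (for OG→OE and FG→AE);  RE = 0.1808·OE + 0.8192·AE;  Cal = (6.9·ABW + 4·(RE−0.1))·FG·3.55
ABW = (1.069 − 1.04)·131.25·0.79/1.04 = 2.8913
OE = 259 − 259/1.069 = 16.7175 °P
AE = 259 − 259/1.04 = 9.9615 °P
RE = 0.1808·16.7175 + 0.8192·9.9615 = 11.1830 °P
Cal = (6.9·2.8913 + 4·(11.1830−0.1))·1.04·3.55

237.3289 kcal


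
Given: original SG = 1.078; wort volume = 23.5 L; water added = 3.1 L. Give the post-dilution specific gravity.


SG_new = 1 + (SG_old − 1)·V_old/(V_old + V_water)
pts = (1.078 − 1)·1000·23.5/(23.5 + 3.1) = 68.9098
SG_new = 1 + 68.9098/1000

1.0689


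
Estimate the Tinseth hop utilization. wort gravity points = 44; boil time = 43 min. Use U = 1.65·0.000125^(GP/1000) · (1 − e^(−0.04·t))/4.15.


bigness = 1.65·0.000125^(44/1000) = 1.1111
boil_factor = (1 − e^(−0.04·43))/4.15 = 0.1978
U = 1.1111 · 0.1978

0.2198


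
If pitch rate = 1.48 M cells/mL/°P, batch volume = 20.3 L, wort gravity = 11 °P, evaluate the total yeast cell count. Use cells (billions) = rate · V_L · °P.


cells = 1.48 · 20.3 · 11

330.4840 billion cells


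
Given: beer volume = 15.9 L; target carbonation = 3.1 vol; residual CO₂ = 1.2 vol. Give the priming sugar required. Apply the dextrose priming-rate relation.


sugar = (target − residual)·4.0·V
sugar = (3.1 − 1.2)·4.0·15.9

120.8400 g


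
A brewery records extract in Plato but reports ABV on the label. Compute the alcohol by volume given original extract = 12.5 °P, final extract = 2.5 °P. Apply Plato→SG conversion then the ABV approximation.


SG = 259/(259 − P);  ABV = (OG − FG)·131.25
OG = 259/(259 − 12.5) = 1.0507
FG = 259/(259 − 2.5) = 1.0097
ABV = (1.0507 − 1.0097)·131.25

5.3764 % ABV


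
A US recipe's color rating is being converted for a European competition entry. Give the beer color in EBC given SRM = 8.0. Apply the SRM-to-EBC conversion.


EBC = SRM · 1.97
EBC = 8.0 · 1.97

15.7600 EBC


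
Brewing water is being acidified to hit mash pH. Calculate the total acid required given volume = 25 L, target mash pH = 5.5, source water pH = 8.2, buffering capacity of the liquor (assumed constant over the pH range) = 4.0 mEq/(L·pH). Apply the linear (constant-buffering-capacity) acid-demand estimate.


acid = buffering capacity · (pH_source − pH_target) · V
acid = 4.0 · (8.2 − 5.5) · 25

270.0000 mEq


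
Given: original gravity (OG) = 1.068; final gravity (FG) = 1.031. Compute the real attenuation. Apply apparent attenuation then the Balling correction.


AA = (OG−FG)/(OG−1)·100;  RA = AA·0.8192
AA = (1.068 − 1.031)/(1.068 − 1)·100 = 54.4118
RA = 54.4118·0.8192

44.5741 %


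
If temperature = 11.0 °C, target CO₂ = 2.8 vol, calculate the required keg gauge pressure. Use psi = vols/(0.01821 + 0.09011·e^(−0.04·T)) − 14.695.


psi = 2.8/(0.01821 + 0.09011·e^(−0.04·11.0)) − 14.695

22.0291 psi


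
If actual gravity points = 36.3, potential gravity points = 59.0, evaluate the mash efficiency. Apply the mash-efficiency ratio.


efficiency = actual / potential × 100
efficiency = 36.3 / 59.0 × 100

61.5254 %


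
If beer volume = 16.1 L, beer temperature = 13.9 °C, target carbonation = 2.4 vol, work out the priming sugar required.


residual = 14.695·(0.01821 + 0.09011·e^(−0.04·T));  sugar = (target − residual)·4.0·V
residual = 14.695·(0.01821 + 0.09011·e^(−0.04·13.9)) = 1.0270
sugar = (2.4 − 1.0270)·4.0·16.1

88.4210 g


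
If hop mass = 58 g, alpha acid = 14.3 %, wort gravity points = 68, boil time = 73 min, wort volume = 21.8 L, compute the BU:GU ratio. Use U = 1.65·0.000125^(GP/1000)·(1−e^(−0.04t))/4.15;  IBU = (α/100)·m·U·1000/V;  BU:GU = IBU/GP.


U = 1.65·0.000125^(68/1000)·(1−e^(−0.04·73))/4.15 = 0.2041
IBU = (14.3/100)·58·0.2041·1000/21.8 = 77.6703
BU:GU = 77.6703/68

1.1422


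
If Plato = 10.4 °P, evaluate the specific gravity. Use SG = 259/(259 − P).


SG = 259/(259 − 10.4)

1.0418


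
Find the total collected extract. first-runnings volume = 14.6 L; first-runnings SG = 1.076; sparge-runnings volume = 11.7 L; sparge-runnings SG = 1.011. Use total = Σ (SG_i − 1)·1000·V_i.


first = (1.076 − 1)·1000·14.6 = 1109.6000
sparge = (1.011 − 1)·1000·11.7 = 128.7000
total = 1109.6000 + 128.7000

1238.3000 gravity·L


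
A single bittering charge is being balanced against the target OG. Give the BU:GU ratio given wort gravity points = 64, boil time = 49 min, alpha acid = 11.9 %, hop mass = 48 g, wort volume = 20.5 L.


U = 1.65·0.000125^(GP/1000)·(1−e^(−0.04t))/4.15;  IBU = (α/100)·m·U·1000/V;  BU:GU = IBU/GP
U = 1.65·0.000125^(64/1000)·(1−e^(−0.04·49))/4.15 = 0.1922
IBU = (11.9/100)·48·0.1922·1000/20.5 = 53.5472
BU:GU = 53.5472/64

0.8367


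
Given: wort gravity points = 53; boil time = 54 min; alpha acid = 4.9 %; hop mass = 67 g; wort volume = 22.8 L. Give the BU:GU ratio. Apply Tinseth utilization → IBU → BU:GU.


U = 1.65·0.000125^(GP/1000)·(1−e^(−0.04t))/4.15;  IBU = (α/100)·m·U·1000/V;  BU:GU = IBU/GP
U = 1.65·0.000125^(53/1000)·(1−e^(−0.04·54))/4.15 = 0.2185
IBU = (4.9/100)·67·0.2185·1000/22.8 = 31.4552
BU:GU = 31.4552/53

0.5935


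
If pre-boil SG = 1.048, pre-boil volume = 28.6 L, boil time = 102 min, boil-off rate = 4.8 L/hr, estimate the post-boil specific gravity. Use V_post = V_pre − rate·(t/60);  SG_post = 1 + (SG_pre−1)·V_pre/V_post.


V_post = 28.6 − 4.8·(102/60) = 20.4400
SG_post = 1 + (1.048 − 1)·28.6/20.4400

1.0672


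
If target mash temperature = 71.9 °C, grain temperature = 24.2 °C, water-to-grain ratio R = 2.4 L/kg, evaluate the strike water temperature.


T_strike = (0.41/R)·(T_mash − T_grain) + T_mash
T_strike = (0.41/2.4)·(71.9 − 24.2) + 71.9

80.0488 °C


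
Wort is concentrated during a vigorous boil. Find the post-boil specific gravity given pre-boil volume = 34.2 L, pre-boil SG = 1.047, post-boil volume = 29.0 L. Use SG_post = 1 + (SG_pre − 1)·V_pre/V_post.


pts_pre = (1.047 − 1)·1000 = 47.0000
pts_post = 47.0000·34.2/29.0 = 55.4276
SG_post = 1 + 55.4276/1000

1.0554


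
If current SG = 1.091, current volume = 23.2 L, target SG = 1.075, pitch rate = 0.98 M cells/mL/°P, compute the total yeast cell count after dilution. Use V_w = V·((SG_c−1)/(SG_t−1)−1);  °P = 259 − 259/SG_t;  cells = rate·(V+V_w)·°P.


V_w = 23.2·((1.091−1)/(1.075−1)−1) = 4.9493
V_final = 23.2 + 4.9493 = 28.1493
°P = 259 − 259/1.075 = 18.0698
cells = 0.98·28.1493·18.0698

498.4789 billion cells


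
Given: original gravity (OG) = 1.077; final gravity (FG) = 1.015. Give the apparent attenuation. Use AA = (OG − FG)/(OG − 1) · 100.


AA = (1.077 − 1.015)/(1.077 − 1) · 100

80.5195 %


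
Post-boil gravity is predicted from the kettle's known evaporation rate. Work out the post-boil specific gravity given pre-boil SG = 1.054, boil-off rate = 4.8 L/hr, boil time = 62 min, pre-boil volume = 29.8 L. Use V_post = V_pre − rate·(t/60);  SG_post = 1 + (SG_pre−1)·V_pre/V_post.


V_post = 29.8 − 4.8·(62/60) = 24.8400
SG_post = 1 + (1.054 − 1)·29.8/24.8400

1.0648


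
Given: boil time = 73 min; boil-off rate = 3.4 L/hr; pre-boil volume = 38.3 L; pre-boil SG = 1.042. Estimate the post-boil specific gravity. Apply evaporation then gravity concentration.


V_post = V_pre − rate·(t/60);  SG_post = 1 + (SG_pre−1)·V_pre/V_post
V_post = 38.3 − 3.4·(73/60) = 34.1633
SG_post = 1 + (1.042 − 1)·38.3/34.1633

1.0471


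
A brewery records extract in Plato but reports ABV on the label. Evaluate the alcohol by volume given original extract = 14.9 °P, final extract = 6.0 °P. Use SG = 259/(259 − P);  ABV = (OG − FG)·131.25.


OG = 259/(259 − 14.9) = 1.0610
FG = 259/(259 − 6.0) = 1.0237
ABV = (1.0610 − 1.0237)·131.25

4.8989 % ABV


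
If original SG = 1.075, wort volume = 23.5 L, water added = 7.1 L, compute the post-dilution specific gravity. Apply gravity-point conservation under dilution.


SG_new = 1 + (SG_old − 1)·V_old/(V_old + V_water)
pts = (1.075 − 1)·1000·23.5/(23.5 + 7.1) = 57.5980
SG_new = 1 + 57.5980/1000

1.0576


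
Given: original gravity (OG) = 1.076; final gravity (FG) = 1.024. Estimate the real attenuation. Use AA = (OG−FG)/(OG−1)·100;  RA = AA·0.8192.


AA = (1.076 − 1.024)/(1.076 − 1)·100 = 68.4211
RA = 68.4211·0.8192

56.0505 %


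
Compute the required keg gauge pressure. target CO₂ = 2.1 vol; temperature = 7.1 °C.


psi = vols/(0.01821 + 0.09011·e^(−0.04·T)) − 14.695
psi = 2.1/(0.01821 + 0.09011·e^(−0.04·7.1)) − 14.695

9.7117 psi


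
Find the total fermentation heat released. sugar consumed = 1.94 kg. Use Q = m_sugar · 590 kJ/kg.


Q = 1.94 · 590

1144.6000 kJ


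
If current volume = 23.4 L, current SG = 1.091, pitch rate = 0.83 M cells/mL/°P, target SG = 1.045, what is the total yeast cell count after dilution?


V_w = V·((SG_c−1)/(SG_t−1)−1);  °P = 259 − 259/SG_t;  cells = rate·(V+V_w)·°P
V_w = 23.4·((1.091−1)/(1.045−1)−1) = 23.9200
V_final = 23.4 + 23.9200 = 47.3200
°P = 259 − 259/1.045 = 11.1531
cells = 0.83·47.3200·11.1531

438.0451 billion cells


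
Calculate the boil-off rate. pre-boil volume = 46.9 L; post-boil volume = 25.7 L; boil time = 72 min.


rate = (V_pre − V_post) / (t_min/60)
rate = (46.9 − 25.7) / (72/60)

17.6667 L/hr


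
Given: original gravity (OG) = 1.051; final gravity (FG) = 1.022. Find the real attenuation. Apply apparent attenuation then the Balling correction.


AA = (OG−FG)/(OG−1)·100;  RA = AA·0.8192
AA = (1.051 − 1.022)/(1.051 − 1)·100 = 56.8627
RA = 56.8627·0.8192

46.5820 %


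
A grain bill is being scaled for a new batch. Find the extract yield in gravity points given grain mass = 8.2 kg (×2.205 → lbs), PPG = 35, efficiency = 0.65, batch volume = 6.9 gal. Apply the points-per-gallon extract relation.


points = lbs × PPG × eff / vol
lbs = 8.2 × 2.205 = 18.0810
points = 18.0810 × 35 × 0.65 / 6.9

59.6149 points


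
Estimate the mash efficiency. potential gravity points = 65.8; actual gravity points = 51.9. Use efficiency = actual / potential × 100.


efficiency = 51.9 / 65.8 × 100

78.8754 %


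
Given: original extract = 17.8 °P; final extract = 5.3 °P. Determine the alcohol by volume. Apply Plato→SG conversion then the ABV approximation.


SG = 259/(259 − P);  ABV = (OG − FG)·131.25
OG = 259/(259 − 17.8) = 1.0738
FG = 259/(259 − 5.3) = 1.0209
ABV = (1.0738 − 1.0209)·131.25

6.9440 % ABV


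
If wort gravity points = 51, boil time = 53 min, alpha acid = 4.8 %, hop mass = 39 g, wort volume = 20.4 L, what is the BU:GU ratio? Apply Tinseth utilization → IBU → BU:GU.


U = 1.65·0.000125^(GP/1000)·(1−e^(−0.04t))/4.15;  IBU = (α/100)·m·U·1000/V;  BU:GU = IBU/GP
U = 1.65·0.000125^(51/1000)·(1−e^(−0.04·53))/4.15 = 0.2212
IBU = (4.8/100)·39·0.2212·1000/20.4 = 20.3012
BU:GU = 20.3012/51

0.3981


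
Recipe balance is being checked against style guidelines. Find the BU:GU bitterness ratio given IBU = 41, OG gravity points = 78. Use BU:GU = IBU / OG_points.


BU:GU = 41 / 78

0.5256


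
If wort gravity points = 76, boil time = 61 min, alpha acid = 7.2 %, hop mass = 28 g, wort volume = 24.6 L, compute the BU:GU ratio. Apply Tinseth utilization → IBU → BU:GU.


U = 1.65·0.000125^(GP/1000)·(1−e^(−0.04t))/4.15;  IBU = (α/100)·m·U·1000/V;  BU:GU = IBU/GP
U = 1.65·0.000125^(76/1000)·(1−e^(−0.04·61))/4.15 = 0.1833
IBU = (7.2/100)·28·0.1833·1000/24.6 = 15.0228
BU:GU = 15.0228/76

0.1977


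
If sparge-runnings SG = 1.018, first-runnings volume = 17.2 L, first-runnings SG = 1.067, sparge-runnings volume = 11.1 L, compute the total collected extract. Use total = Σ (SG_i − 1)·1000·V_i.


first = (1.067 − 1)·1000·17.2 = 1152.4000
sparge = (1.018 − 1)·1000·11.1 = 199.8000
total = 1152.4000 + 199.8000

1352.2000 gravity·L


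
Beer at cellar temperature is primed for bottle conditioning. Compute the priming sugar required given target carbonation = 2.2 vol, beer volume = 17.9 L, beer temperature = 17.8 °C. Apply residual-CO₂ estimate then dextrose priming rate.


residual = 14.695·(0.01821 + 0.09011·e^(−0.04·T));  sugar = (target − residual)·4.0·V
residual = 14.695·(0.01821 + 0.09011·e^(−0.04·17.8)) = 0.9173
sugar = (2.2 − 0.9173)·4.0·17.9

91.8403 g


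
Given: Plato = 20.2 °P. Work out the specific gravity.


SG = 259/(259 − P)
SG = 259/(259 − 20.2)

1.0846


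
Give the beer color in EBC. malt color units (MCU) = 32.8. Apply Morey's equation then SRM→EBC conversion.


SRM = 1.4922·MCU^0.6859;  EBC = SRM·1.97
SRM = 1.4922·32.8^0.6859 = 16.3518
EBC = 16.3518·1.97

32.2130 EBC


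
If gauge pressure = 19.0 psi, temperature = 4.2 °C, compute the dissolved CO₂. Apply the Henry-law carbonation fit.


vols = (P + 14.695)·(0.01821 + 0.09011·e^(−0.04·T))
vols = (19.0 + 14.695)·(0.01821 + 0.09011·e^(−0.04·4.2))

3.1803 volumes


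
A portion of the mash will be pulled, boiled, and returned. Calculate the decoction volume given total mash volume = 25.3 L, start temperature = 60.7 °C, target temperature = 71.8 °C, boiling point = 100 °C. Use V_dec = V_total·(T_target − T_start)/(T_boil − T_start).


V_dec = 25.3·(71.8 − 60.7)/(100 − 60.7)

7.1458 L


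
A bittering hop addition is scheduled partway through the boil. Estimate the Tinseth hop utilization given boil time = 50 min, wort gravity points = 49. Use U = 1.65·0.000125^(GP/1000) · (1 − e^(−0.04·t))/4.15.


bigness = 1.65·0.000125^(49/1000) = 1.0623
boil_factor = (1 − e^(−0.04·50))/4.15 = 0.2084
U = 1.0623 · 0.2084

0.2213


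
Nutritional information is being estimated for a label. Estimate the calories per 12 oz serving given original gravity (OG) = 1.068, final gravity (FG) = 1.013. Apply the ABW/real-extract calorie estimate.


ABW = (OG−FG)·131.25·0.79/FG;  °P = 259 − 259/SG (for OG→OE and FG→AE);  RE = 0.1808·OE + 0.8192·AE;  Cal = (6.9·ABW + 4·(RE−0.1))·FG·3.55
ABW = (1.068 − 1.013)·131.25·0.79/1.013 = 5.6296
OE = 259 − 259/1.068 = 16.4906 °P
AE = 259 − 259/1.013 = 3.3238 °P
RE = 0.1808·16.4906 + 0.8192·3.3238 = 5.7044 °P
Cal = (6.9·5.6296 + 4·(5.7044−0.1))·1.013·3.55

220.3068 kcal


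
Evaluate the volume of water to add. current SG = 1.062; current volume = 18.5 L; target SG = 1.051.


V_water = V·((SG_curr − 1)/(SG_target − 1) − 1)
V_water = 18.5·((1.062 − 1)/(1.051 − 1) − 1)

3.9902 L


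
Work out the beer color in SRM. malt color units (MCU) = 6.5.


SRM = 1.4922 · MCU^0.6859
SRM = 1.4922 · 6.5^0.6859

5.3877 SRM


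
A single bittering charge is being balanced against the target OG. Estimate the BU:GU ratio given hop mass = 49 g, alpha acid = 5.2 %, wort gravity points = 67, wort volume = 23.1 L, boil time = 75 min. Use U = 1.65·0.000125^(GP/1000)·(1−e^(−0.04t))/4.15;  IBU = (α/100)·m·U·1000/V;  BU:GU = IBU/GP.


U = 1.65·0.000125^(67/1000)·(1−e^(−0.04·75))/4.15 = 0.2069
IBU = (5.2/100)·49·0.2069·1000/23.1 = 22.8211
BU:GU = 22.8211/67

0.3406


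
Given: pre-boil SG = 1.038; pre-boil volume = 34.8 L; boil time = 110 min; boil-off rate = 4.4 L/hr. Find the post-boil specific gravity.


V_post = V_pre − rate·(t/60);  SG_post = 1 + (SG_pre−1)·V_pre/V_post
V_post = 34.8 − 4.4·(110/60) = 26.7333
SG_post = 1 + (1.038 − 1)·34.8/26.7333

1.0495


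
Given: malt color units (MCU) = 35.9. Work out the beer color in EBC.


SRM = 1.4922·MCU^0.6859;  EBC = SRM·1.97
SRM = 1.4922·35.9^0.6859 = 17.3967
EBC = 17.3967·1.97

34.2715 EBC


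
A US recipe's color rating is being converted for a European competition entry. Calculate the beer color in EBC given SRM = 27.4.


EBC = SRM · 1.97
EBC = 27.4 · 1.97

53.9780 EBC


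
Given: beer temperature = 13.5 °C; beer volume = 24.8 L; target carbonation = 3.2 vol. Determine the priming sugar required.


residual = 14.695·(0.01821 + 0.09011·e^(−0.04·T));  sugar = (target − residual)·4.0·V
residual = 14.695·(0.01821 + 0.09011·e^(−0.04·13.5)) = 1.0393
sugar = (3.2 − 1.0393)·4.0·24.8

214.3462 g


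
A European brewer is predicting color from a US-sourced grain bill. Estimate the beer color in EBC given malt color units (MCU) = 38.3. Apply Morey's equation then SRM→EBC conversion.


SRM = 1.4922·MCU^0.6859;  EBC = SRM·1.97
SRM = 1.4922·38.3^0.6859 = 18.1862
EBC = 18.1862·1.97

35.8269 EBC


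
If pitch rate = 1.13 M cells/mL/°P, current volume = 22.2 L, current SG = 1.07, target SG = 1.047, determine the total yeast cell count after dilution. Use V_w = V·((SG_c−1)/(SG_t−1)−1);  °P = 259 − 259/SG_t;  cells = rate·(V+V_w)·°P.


V_w = 22.2·((1.07−1)/(1.047−1)−1) = 10.8638
V_final = 22.2 + 10.8638 = 33.0638
°P = 259 − 259/1.047 = 11.6266
cells = 1.13·33.0638·11.6266

434.3927 billion cells


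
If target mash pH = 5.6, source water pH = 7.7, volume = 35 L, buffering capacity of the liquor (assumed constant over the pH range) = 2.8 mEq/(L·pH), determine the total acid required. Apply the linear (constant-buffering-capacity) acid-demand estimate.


acid = buffering capacity · (pH_source − pH_target) · V
acid = 2.8 · (7.7 − 5.6) · 35

205.8000 mEq


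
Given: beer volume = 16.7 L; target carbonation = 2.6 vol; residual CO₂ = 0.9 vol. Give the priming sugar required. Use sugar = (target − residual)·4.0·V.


sugar = (2.6 − 0.9)·4.0·16.7

113.5600 g


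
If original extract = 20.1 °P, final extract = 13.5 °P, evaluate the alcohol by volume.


SG = 259/(259 − P);  ABV = (OG − FG)·131.25
OG = 259/(259 − 20.1) = 1.0841
FG = 259/(259 − 13.5) = 1.0550
ABV = (1.0841 − 1.0550)·131.25

3.8254 % ABV


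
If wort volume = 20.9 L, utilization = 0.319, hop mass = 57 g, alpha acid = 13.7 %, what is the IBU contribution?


IBU = (α/100)·mass·U·1000 / V
IBU = (13.7/100)·57·0.319·1000 / 20.9

119.1900 IBU


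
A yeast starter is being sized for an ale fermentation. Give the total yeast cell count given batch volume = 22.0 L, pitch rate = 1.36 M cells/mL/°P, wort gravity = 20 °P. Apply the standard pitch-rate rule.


cells (billions) = rate · V_L · °P
cells = 1.36 · 22.0 · 20

598.4000 billion cells


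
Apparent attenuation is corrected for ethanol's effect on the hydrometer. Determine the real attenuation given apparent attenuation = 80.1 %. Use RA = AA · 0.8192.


RA = 80.1 · 0.8192

65.6179 %


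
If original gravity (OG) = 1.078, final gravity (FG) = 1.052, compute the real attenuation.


AA = (OG−FG)/(OG−1)·100;  RA = AA·0.8192
AA = (1.078 − 1.052)/(1.078 − 1)·100 = 33.3333
RA = 33.3333·0.8192

27.3067 %


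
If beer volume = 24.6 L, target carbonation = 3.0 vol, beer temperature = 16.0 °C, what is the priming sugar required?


residual = 14.695·(0.01821 + 0.09011·e^(−0.04·T));  sugar = (target − residual)·4.0·V
residual = 14.695·(0.01821 + 0.09011·e^(−0.04·16.0)) = 0.9658
sugar = (3.0 − 0.9658)·4.0·24.6

200.1634 g


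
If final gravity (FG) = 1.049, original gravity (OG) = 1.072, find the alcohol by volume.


ABV = (OG − FG) · 131.25
ABV = (1.072 − 1.049) · 131.25

3.0188 % ABV


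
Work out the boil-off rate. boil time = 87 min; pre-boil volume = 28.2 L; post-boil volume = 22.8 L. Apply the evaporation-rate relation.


rate = (V_pre − V_post) / (t_min/60)
rate = (28.2 − 22.8) / (87/60)

3.7241 L/hr


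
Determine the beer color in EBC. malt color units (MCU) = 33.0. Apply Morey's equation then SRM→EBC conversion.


SRM = 1.4922·MCU^0.6859;  EBC = SRM·1.97
SRM = 1.4922·33.0^0.6859 = 16.4201
EBC = 16.4201·1.97

32.3476 EBC


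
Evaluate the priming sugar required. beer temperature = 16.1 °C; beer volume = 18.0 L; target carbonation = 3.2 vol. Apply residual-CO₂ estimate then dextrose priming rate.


residual = 14.695·(0.01821 + 0.09011·e^(−0.04·T));  sugar = (target − residual)·4.0·V
residual = 14.695·(0.01821 + 0.09011·e^(−0.04·16.1)) = 0.9630
sugar = (3.2 − 0.9630)·4.0·18.0

161.0617 g


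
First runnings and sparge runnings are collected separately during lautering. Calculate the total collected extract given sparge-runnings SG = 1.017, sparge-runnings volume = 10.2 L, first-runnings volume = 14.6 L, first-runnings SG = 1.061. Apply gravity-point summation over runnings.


total = Σ (SG_i − 1)·1000·V_i
first = (1.061 − 1)·1000·14.6 = 890.6000
sparge = (1.017 − 1)·1000·10.2 = 173.4000
total = 890.6000 + 173.4000

1064.0000 gravity·L


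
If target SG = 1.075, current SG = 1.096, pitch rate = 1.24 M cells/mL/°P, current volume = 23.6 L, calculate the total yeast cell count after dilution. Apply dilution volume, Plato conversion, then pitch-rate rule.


V_w = V·((SG_c−1)/(SG_t−1)−1);  °P = 259 − 259/SG_t;  cells = rate·(V+V_w)·°P
V_w = 23.6·((1.096−1)/(1.075−1)−1) = 6.6080
V_final = 23.6 + 6.6080 = 30.2080
°P = 259 − 259/1.075 = 18.0698
cells = 1.24·30.2080·18.0698

676.8559 billion cells


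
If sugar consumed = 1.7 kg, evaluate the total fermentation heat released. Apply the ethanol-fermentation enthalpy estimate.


Q = m_sugar · 590 kJ/kg
Q = 1.7 · 590

1003.0000 kJ


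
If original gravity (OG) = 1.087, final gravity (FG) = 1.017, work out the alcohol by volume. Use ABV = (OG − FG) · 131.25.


ABV = (1.087 − 1.017) · 131.25

9.1875 % ABV


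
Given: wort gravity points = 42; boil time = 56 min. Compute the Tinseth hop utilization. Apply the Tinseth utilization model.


U = 1.65·0.000125^(GP/1000) · (1 − e^(−0.04·t))/4.15
bigness = 1.65·0.000125^(42/1000) = 1.1312
boil_factor = (1 − e^(−0.04·56))/4.15 = 0.2153
U = 1.1312 · 0.2153

0.2436


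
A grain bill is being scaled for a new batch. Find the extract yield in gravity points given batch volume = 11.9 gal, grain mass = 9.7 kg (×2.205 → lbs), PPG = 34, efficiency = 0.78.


points = lbs × PPG × eff / vol
lbs = 9.7 × 2.205 = 21.3885
points = 21.3885 × 34 × 0.78 / 11.9

47.6658 points


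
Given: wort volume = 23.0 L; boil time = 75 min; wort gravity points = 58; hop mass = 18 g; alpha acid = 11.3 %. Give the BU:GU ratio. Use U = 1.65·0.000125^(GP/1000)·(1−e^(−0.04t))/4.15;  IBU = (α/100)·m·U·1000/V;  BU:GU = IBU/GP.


U = 1.65·0.000125^(58/1000)·(1−e^(−0.04·75))/4.15 = 0.2243
IBU = (11.3/100)·18·0.2243·1000/23.0 = 19.8381
BU:GU = 19.8381/58

0.3420


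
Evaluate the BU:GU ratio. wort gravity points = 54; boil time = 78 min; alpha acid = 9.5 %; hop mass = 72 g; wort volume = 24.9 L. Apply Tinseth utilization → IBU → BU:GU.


U = 1.65·0.000125^(GP/1000)·(1−e^(−0.04t))/4.15;  IBU = (α/100)·m·U·1000/V;  BU:GU = IBU/GP
U = 1.65·0.000125^(54/1000)·(1−e^(−0.04·78))/4.15 = 0.2339
IBU = (9.5/100)·72·0.2339·1000/24.9 = 64.2558
BU:GU = 64.2558/54

1.1899


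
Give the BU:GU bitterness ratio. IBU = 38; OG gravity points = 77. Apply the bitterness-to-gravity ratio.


BU:GU = IBU / OG_points
BU:GU = 38 / 77

0.4935


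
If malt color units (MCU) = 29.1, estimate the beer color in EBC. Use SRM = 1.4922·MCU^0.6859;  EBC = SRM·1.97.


SRM = 1.4922·29.1^0.6859 = 15.0630
EBC = 15.0630·1.97

29.6741 EBC


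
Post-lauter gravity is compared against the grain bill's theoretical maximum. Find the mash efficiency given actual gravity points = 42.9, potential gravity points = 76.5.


efficiency = actual / potential × 100
efficiency = 42.9 / 76.5 × 100

56.0784 %


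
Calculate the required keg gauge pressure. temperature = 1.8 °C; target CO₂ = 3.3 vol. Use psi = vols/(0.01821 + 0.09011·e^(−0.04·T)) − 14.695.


psi = 3.3/(0.01821 + 0.09011·e^(−0.04·1.8)) − 14.695

17.6389 psi


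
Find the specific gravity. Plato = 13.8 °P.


SG = 259/(259 − P)
SG = 259/(259 − 13.8)

1.0563


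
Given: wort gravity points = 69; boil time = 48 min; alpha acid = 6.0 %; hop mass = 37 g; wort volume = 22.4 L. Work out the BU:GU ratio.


U = 1.65·0.000125^(GP/1000)·(1−e^(−0.04t))/4.15;  IBU = (α/100)·m·U·1000/V;  BU:GU = IBU/GP
U = 1.65·0.000125^(69/1000)·(1−e^(−0.04·48))/4.15 = 0.1825
IBU = (6.0/100)·37·0.1825·1000/22.4 = 18.0874
BU:GU = 18.0874/69

0.2621


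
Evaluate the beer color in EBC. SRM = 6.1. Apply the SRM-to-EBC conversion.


EBC = SRM · 1.97
EBC = 6.1 · 1.97

12.0170 EBC


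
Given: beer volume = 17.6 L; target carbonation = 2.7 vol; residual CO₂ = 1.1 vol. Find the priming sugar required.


sugar = (target − residual)·4.0·V
sugar = (2.7 − 1.1)·4.0·17.6

112.6400 g


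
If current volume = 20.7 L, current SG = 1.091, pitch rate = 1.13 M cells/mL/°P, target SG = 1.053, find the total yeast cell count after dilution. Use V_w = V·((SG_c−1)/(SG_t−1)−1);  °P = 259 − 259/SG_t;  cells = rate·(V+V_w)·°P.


V_w = 20.7·((1.091−1)/(1.053−1)−1) = 14.8415
V_final = 20.7 + 14.8415 = 35.5415
°P = 259 − 259/1.053 = 13.0361
cells = 1.13·35.5415·13.0361

523.5541 billion cells


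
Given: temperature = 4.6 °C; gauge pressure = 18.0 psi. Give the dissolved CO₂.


vols = (P + 14.695)·(0.01821 + 0.09011·e^(−0.04·T))
vols = (18.0 + 14.695)·(0.01821 + 0.09011·e^(−0.04·4.6))

3.0464 volumes


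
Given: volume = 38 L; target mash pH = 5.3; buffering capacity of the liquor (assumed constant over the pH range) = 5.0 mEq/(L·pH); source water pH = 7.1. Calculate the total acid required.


acid = buffering capacity · (pH_source − pH_target) · V
acid = 5.0 · (7.1 − 5.3) · 38

342.0000 mEq


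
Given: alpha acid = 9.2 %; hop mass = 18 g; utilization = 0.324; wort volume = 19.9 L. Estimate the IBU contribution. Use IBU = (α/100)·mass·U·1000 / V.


IBU = (9.2/100)·18·0.324·1000 / 19.9

26.9620 IBU


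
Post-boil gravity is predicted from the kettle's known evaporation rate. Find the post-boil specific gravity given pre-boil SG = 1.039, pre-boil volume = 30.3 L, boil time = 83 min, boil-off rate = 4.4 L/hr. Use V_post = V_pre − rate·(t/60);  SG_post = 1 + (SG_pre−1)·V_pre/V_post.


V_post = 30.3 − 4.4·(83/60) = 24.2133
SG_post = 1 + (1.039 − 1)·30.3/24.2133

1.0488


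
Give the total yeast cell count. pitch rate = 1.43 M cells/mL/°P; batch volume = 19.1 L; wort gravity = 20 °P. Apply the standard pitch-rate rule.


cells (billions) = rate · V_L · °P
cells = 1.43 · 19.1 · 20

546.2600 billion cells


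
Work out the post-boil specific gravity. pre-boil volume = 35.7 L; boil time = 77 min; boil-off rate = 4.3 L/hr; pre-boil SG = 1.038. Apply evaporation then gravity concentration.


V_post = V_pre − rate·(t/60);  SG_post = 1 + (SG_pre−1)·V_pre/V_post
V_post = 35.7 − 4.3·(77/60) = 30.1817
SG_post = 1 + (1.038 − 1)·35.7/30.1817

1.0449


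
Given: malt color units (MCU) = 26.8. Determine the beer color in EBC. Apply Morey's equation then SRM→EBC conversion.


SRM = 1.4922·MCU^0.6859;  EBC = SRM·1.97
SRM = 1.4922·26.8^0.6859 = 14.2359
EBC = 14.2359·1.97

28.0447 EBC


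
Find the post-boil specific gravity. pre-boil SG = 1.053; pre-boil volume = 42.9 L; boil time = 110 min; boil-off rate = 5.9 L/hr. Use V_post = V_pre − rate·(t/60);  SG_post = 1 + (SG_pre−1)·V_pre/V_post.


V_post = 42.9 − 5.9·(110/60) = 32.0833
SG_post = 1 + (1.053 − 1)·42.9/32.0833

1.0709


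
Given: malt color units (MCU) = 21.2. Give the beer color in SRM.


SRM = 1.4922 · MCU^0.6859
SRM = 1.4922 · 21.2^0.6859

12.1216 SRM


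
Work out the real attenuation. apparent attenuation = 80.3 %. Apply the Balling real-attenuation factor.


RA = AA · 0.8192
RA = 80.3 · 0.8192

65.7818 %


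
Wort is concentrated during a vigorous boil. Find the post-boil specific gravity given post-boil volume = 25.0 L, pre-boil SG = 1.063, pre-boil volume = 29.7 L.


SG_post = 1 + (SG_pre − 1)·V_pre/V_post
pts_pre = (1.063 − 1)·1000 = 63.0000
pts_post = 63.0000·29.7/25.0 = 74.8440
SG_post = 1 + 74.8440/1000

1.0748


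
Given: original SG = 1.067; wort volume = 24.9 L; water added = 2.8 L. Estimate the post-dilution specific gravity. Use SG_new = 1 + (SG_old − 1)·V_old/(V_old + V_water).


pts = (1.067 − 1)·1000·24.9/(24.9 + 2.8) = 60.2274
SG_new = 1 + 60.2274/1000

1.0602


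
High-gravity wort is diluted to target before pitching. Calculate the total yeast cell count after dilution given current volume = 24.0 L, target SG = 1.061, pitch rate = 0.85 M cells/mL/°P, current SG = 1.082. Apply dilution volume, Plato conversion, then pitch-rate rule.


V_w = V·((SG_c−1)/(SG_t−1)−1);  °P = 259 − 259/SG_t;  cells = rate·(V+V_w)·°P
V_w = 24.0·((1.082−1)/(1.061−1)−1) = 8.2623
V_final = 24.0 + 8.2623 = 32.2623
°P = 259 − 259/1.061 = 14.8907
cells = 0.85·32.2623·14.8907

408.3461 billion cells


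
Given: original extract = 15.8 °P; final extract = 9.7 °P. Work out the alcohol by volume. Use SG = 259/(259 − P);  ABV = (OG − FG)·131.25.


OG = 259/(259 − 15.8) = 1.0650
FG = 259/(259 − 9.7) = 1.0389
ABV = (1.0650 − 1.0389)·131.25

3.4201 % ABV


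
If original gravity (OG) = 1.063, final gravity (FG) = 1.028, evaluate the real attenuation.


AA = (OG−FG)/(OG−1)·100;  RA = AA·0.8192
AA = (1.063 − 1.028)/(1.063 − 1)·100 = 55.5556
RA = 55.5556·0.8192

45.5111 %


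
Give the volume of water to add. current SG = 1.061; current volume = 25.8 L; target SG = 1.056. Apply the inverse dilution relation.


V_water = V·((SG_curr − 1)/(SG_target − 1) − 1)
V_water = 25.8·((1.061 − 1)/(1.056 − 1) − 1)

2.3036 L


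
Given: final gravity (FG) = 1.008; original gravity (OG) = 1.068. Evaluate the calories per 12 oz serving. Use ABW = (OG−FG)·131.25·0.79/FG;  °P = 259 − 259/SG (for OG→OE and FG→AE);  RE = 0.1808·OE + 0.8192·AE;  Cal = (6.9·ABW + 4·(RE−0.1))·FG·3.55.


ABW = (1.068 − 1.008)·131.25·0.79/1.008 = 6.1719
OE = 259 − 259/1.068 = 16.4906 °P
AE = 259 − 259/1.008 = 2.0556 °P
RE = 0.1808·16.4906 + 0.8192·2.0556 = 4.6654 °P
Cal = (6.9·6.1719 + 4·(4.6654−0.1))·1.008·3.55

217.7371 kcal
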